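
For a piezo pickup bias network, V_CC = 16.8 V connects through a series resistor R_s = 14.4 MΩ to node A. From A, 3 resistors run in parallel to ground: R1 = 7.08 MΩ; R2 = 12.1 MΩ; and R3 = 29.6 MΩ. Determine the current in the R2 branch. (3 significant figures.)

I ≈ 0.295 µA

Combine the parallel branches: R_p = (1/7.08 + 1/12.1 + 1/29.6)⁻¹ = 3.881 MΩ.
V_A by voltage divider: V_A = 16.8 × 3.881/(14.4 + 3.881) = 3.567 V.
I(R2) = V_A / R2 = 3.567/12.1 = 0.2948 µA.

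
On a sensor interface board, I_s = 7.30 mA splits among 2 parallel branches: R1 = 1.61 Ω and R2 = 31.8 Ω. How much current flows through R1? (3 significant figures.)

I ≈ 6.95 mA

With just two branches, the current splits inversely with resistance.
So I = 7.30 × 31.8/33.41 = 6.948 mA.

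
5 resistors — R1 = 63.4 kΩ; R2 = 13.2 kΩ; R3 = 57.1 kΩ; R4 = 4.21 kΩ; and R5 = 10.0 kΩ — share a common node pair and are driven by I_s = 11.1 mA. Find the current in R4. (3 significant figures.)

Total conductance ΣG = 1/63.4 + 1/13.2 + 1/57.1 + 1/4.21 + 1/10.0 = 0.4466 (units of 1/kΩ).
By the current-divider rule, I = I_s · G_k/ΣG = 11.1 × 0.5319 = 5.904 mA.

I ≈ 5.90 mA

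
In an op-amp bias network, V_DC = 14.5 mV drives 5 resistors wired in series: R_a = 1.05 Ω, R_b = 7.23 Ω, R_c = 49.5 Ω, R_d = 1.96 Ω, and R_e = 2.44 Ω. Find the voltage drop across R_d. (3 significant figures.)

V ≈ 0.457 mV

ΣR = 1.05 + 7.23 + 49.5 + 1.96 + 2.44 = 62.18 Ω.
V = V_DC · R/ΣR = 14.5 × 0.03152 = 0.4571 mV.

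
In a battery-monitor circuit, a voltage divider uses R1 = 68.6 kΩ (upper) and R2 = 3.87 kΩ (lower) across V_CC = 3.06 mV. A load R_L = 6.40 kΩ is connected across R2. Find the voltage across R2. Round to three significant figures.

R2 ‖ R_L = (3.87 × 6.40)/(3.87 + 6.40) = 2.412 kΩ.
Now apply the divider: V_out = 3.06 × 0.03396 = 0.1039 mV.

V_out ≈ 0.104 mV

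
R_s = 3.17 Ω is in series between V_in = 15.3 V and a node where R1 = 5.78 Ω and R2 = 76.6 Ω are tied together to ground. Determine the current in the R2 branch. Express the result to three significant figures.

I ≈ 0.126 A

Combine the parallel branches: R_p = (1/5.78 + 1/76.6)⁻¹ = 5.374 Ω.
V_A = 15.3 × 5.374/8.544 = 9.624 V.
Branch current I = V_A/R2 = 9.624/76.6 = 0.1256 A.
(Equivalently: I_total = 1.791 A, then current-divider fraction G_k/ΣG = 0.07016.)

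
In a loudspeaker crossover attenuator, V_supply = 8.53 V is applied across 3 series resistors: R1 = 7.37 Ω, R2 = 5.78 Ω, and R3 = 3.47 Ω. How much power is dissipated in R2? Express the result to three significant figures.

The common current is I = 8.53/16.62 = 0.5132 A.
V(R2) = I·R = 2.967 V; P = V·I = 2.967 × 0.5132 = 1.523 W.

P ≈ 1.52 W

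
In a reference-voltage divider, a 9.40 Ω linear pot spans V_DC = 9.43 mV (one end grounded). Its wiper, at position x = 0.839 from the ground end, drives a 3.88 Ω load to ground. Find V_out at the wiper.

V_out ≈ 5.96 mV

The pot divides into 1.513 Ω above the wiper and 7.887 Ω below.
(x·R_p) ‖ R_L = 2.601 Ω.
Then V_out = V_DC · 2.601/(1.513 + 2.601) = 5.961 mV.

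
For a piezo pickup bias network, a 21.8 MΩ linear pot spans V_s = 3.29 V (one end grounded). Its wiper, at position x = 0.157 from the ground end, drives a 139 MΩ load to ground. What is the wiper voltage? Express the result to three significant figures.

The pot divides into 18.38 MΩ above the wiper and 3.423 MΩ below.
(x·R_p) ‖ R_L = 3.340 MΩ.
Then V_out = V_s · 3.340/(18.38 + 3.340) = 0.5060 V.
(Unloaded: V_out = x·V_s = 0.517 V.)

V_out ≈ 0.506 V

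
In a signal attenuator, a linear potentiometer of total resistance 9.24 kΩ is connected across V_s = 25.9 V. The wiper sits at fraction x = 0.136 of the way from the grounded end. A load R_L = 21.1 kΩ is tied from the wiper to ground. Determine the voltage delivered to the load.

V_out ≈ 3.35 V

The pot divides into 7.983 kΩ above the wiper and 1.257 kΩ below.
R_L loads the lower segment: effective lower R = 1.186 kΩ.
Then V_out = V_s · 1.186/(7.983 + 1.186) = 3.350 V.
(Unloaded: V_out = x·V_s = 3.52 V.)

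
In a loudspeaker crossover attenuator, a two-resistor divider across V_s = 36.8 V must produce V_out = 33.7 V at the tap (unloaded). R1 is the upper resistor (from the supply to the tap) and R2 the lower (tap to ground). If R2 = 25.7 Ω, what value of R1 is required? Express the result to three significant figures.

Required fraction k = V_out/V_s = 0.9158.
So R1 = R2 · (V_s/V_out − 1) = 25.7 × (36.8/33.7 − 1) = 25.7 × 0.09199 = 2.364 Ω.

R1 ≈ 2.36 Ω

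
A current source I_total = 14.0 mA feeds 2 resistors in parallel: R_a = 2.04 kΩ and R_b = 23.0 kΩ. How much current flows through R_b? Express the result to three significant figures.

I ≈ 1.14 mA

For two parallel branches, I_k = I_total · (other R)/(sum of R).
So I = 14.0 × 2.04/25.04 = 1.141 mA.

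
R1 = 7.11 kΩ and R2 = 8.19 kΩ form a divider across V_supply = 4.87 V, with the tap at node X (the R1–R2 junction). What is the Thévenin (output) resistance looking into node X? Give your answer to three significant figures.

With V_supply suppressed (replaced by a short), R_th = R1 ‖ R2 = (7.110 × 8.19)/(7.110 + 8.19) = 3.806 kΩ.

R_th ≈ 3.81 kΩ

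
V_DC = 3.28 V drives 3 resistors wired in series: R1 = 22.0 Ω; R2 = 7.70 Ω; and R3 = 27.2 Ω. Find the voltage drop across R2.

V ≈ 0.444 V

Total series resistance ΣR = 22.0 + 7.70 + 27.2 = 56.90 Ω.
By the voltage-divider rule, V = 3.28 × 7.700/56.90 = 0.4439 V.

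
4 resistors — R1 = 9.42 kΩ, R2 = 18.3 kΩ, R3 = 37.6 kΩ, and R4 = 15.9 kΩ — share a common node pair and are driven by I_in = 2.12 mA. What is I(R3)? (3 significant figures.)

I ≈ 0.225 mA

Total conductance ΣG = 1/9.42 + 1/18.3 + 1/37.6 + 1/15.9 = 0.2503 (units of 1/kΩ).
Current divider: I(R3) = I_in · G_k/ΣG = 2.12 × (0.02660/0.2503) = 2.12 × 0.1063 = 0.2253 mA.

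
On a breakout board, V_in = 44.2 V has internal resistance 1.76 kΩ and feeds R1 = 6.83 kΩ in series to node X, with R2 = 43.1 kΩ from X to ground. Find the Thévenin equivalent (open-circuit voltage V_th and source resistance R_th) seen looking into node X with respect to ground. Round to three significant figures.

R1' = 1.76 + 6.83 = 8.590 kΩ (source resistance + R1).
V_th is the unloaded tap voltage: V_in · R2/(R1'+R2) = 44.2 × 0.8338 = 36.85 V.
Zeroing V_in shorts the top of R1' to ground, so R_th = R1' ‖ R2 = 7.162 kΩ.

V_th ≈ 36.9 V, R_th ≈ 7.16 kΩ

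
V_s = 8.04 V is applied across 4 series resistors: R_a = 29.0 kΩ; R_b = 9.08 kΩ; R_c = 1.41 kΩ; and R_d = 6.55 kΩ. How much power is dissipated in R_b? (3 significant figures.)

The common current is I = 8.04/46.04 = 0.1746 mA.
P(R_b) = I²·R_b = (0.1746)² × 9.08 = 0.2769 mW.

P ≈ 0.277 mW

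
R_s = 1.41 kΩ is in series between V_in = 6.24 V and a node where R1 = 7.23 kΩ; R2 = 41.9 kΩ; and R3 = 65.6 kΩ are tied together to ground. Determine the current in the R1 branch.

Parallel bank: R_p = 1/(1/7.23 + 1/41.9 + 1/65.6) = 5.636 kΩ.
V_A by voltage divider: V_A = 6.24 × 5.636/(1.41 + 5.636) = 4.991 V.
I(R1) = V_A / R1 = 4.991/7.23 = 0.6904 mA.
(Equivalently: I_total = 0.8856 mA, then current-divider fraction G_k/ΣG = 0.7796.)

I ≈ 0.690 mA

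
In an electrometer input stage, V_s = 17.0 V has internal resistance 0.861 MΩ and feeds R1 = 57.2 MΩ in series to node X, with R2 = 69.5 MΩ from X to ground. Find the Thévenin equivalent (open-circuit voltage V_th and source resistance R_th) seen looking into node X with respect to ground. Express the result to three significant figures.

R1' = 0.861 + 57.2 = 58.06 MΩ (source resistance + R1).
Open-circuit (no load on X): V_th = V_s · R2/(R1' + R2) = 17.0 × 69.5/(58.06 + 69.5) = 9.262 V.
Looking into X with the source shorted: R_th = R1'·R2/(R1'+R2) = 58.06 × 69.5/127.6 = 31.63 MΩ.

V_th ≈ 9.26 V, R_th ≈ 31.6 MΩ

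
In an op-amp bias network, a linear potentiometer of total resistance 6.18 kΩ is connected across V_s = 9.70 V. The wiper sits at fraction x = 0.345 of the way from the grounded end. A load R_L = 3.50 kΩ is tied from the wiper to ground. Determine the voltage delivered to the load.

V_out ≈ 2.39 V

Lower segment x·R_p = 2.132 kΩ; upper segment (1−x)·R_p = 4.048 kΩ.
(x·R_p) ‖ R_L = 1.325 kΩ.
Then V_out = V_s · 1.325/(4.048 + 1.325) = 2.392 V.
(Unloaded: V_out = x·V_s = 3.35 V.)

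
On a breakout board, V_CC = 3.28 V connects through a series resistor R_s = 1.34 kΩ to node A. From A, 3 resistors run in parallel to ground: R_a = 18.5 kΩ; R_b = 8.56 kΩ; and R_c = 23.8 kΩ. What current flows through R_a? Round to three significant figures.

I ≈ 0.138 mA

Combine the parallel branches: R_p = (1/18.5 + 1/8.56 + 1/23.8)⁻¹ = 4.697 kΩ.
V_A = 3.28 × 4.697/6.037 = 2.552 V.
Branch current I = V_A/R_a = 2.552/18.5 = 0.1379 mA.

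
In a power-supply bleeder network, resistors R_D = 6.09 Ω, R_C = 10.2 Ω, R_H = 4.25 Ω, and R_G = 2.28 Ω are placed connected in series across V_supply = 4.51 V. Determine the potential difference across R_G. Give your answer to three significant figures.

V ≈ 0.451 V

Total series resistance ΣR = 6.09 + 10.2 + 4.25 + 2.28 = 22.82 Ω.
Voltage divider: V = V_supply · (2.280 / 22.82) = 4.51 × 0.09991 = 0.4506 V.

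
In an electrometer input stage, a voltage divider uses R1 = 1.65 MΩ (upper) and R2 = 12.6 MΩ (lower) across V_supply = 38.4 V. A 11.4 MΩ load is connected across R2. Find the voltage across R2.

V_out ≈ 30.1 V

R2 ‖ R_L = (12.6 × 11.4)/(12.6 + 11.4) = 5.985 MΩ.
Now apply the divider: V_out = 38.4 × 0.7839 = 30.10 V.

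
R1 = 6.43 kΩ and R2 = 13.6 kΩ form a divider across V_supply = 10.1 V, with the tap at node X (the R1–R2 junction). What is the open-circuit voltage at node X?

V_th ≈ 6.86 V

With X open, the divider is unloaded: V_th = 10.1 × 13.6/20.03 = 6.858 V.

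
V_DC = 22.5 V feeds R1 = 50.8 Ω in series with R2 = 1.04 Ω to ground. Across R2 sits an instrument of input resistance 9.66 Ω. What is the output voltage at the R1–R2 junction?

V_out ≈ 0.408 V

The load sits in parallel with R2, giving an effective lower resistance R2' = R2·R_L/(R2+R_L) = 0.9389 Ω.
Now apply the divider: V_out = 22.5 × 0.01815 = 0.4083 V.
(Unloaded it would be 0.451 V; the load pulls it down.)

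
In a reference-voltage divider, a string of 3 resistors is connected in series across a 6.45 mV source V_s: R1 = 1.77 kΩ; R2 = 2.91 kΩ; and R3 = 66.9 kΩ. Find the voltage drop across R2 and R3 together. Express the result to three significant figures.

V ≈ 6.29 mV

ΣR = 1.77 + 2.91 + 66.9 = 71.58 kΩ.
R_{R2..R3} = 2.91 + 66.9 = 69.81 kΩ.
Voltage divider: V = V_s · (69.81 / 71.58) = 6.45 × 0.9753 = 6.291 mV.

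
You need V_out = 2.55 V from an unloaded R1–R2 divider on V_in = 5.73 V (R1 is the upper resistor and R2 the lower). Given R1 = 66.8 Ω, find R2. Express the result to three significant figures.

R2 ≈ 53.6 Ω

V_out/V_in = R2/(R1+R2) = 0.4450.
Rearranging, R2 = R1·k/(1−k) = 66.8 × 0.8019 = 53.57 Ω.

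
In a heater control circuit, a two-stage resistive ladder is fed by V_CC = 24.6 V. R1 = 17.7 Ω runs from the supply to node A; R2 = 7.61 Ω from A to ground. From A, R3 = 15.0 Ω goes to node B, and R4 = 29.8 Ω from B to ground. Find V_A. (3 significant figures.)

V_A ≈ 6.61 V

Looking into the second stage from A: R3 + R4 = 44.80 Ω appears in parallel with R2.
Effective lower resistance at A: R2 ‖ 44.80 = 6.505 Ω.
First divider: V_A = V_CC · 6.505/(17.7 + 6.505) = 6.611 V.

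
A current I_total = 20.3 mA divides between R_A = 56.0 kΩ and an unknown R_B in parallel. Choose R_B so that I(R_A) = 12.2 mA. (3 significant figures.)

R_B ≈ 84.3 kΩ

Two-branch current divider: I_A = I_total · R_B/(R_A + R_B).
12.2/20.3 = R_B/(R_A + R_B) → R_B = R_A · (0.6010)/(1 − 0.6010) = 56.0 × 1.506 = 84.35 kΩ.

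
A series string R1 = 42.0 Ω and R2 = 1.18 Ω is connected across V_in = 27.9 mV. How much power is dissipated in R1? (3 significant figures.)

P ≈ 17.5 µW

Series current I = V_in/ΣR = 27.9/43.18 = 0.6461 mA.
V(R1) = I·R = 27.14 mV; P = V·I = 27.14 × 0.6461 = 17.53 µW.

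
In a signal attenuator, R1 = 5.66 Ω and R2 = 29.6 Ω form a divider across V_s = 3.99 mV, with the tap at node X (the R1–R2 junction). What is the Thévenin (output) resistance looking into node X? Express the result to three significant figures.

With V_s suppressed (replaced by a short), R_th = R1 ‖ R2 = (5.660 × 29.6)/(5.660 + 29.6) = 4.751 Ω.

R_th ≈ 4.75 Ω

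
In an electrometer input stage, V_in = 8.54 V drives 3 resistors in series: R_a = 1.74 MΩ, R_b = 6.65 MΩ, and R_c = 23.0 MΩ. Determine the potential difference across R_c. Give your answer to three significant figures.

ΣR = 1.74 + 6.65 + 23.0 = 31.39 MΩ.
V = V_in · R/ΣR = 8.54 × 0.7327 = 6.257 V.

V ≈ 6.26 V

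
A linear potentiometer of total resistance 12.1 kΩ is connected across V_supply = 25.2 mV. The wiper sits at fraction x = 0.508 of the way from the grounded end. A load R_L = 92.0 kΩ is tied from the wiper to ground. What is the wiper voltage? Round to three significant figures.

V_out ≈ 12.4 mV

Lower segment x·R_p = 6.147 kΩ; upper segment (1−x)·R_p = 5.953 kΩ.
R_L loads the lower segment: effective lower R = 5.762 kΩ.
Loaded-divider output: V_out = 25.2 × 0.4918 = 12.39 mV.
(Unloaded: V_out = x·V_supply = 12.8 mV.)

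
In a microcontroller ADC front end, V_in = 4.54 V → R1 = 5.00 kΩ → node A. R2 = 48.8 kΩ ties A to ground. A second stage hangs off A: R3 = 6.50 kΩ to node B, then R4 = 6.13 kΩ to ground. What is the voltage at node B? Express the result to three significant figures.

V_B ≈ 1.47 V

Node A sees R2 in parallel with the series input of stage 2, R3 + R4 = 12.63 kΩ.
R2 ‖ (R3+R4) = 10.03 kΩ.
First divider: V_A = V_in · 10.03/(5.00 + 10.03) = 3.030 V.
V_B = V_A × 0.4854 = 1.471 V.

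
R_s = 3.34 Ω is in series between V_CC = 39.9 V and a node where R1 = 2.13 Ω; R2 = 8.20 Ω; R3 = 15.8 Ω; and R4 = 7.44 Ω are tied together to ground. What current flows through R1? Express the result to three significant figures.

Equivalent of the parallel group: R_p = 1.267 Ω.
V_A by voltage divider: V_A = 39.9 × 1.267/(3.34 + 1.267) = 10.97 V.
Branch current I = V_A/R1 = 10.97/2.13 = 5.152 A.

I ≈ 5.15 A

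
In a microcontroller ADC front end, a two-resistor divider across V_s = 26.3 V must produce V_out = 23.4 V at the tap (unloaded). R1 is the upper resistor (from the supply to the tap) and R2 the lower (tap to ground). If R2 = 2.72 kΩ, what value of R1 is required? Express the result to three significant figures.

R1 ≈ 0.337 kΩ

The divider ratio is R2/(R1+R2) = 23.4/26.3 = 0.8897.
Rearranging, R1 = R2·(1−k)/k = 2.72 × 0.1239 = 0.3371 kΩ.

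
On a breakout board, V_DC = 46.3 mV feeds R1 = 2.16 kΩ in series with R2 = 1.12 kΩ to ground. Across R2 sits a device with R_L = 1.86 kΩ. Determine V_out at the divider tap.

The load sits in parallel with R2, giving an effective lower resistance R2' = R2·R_L/(R2+R_L) = 0.6991 kΩ.
Voltage divider with the loaded lower leg: V_out = 46.3 × 0.6991/(2.16 + 0.6991) = 46.3 × 0.2445 = 11.32 mV.

V_out ≈ 11.3 mV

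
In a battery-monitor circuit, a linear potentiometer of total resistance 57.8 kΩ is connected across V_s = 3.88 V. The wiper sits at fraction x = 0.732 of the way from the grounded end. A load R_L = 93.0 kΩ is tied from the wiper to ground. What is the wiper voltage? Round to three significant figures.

Lower segment x·R_p = 42.31 kΩ; upper segment (1−x)·R_p = 15.49 kΩ.
R_L loads the lower segment: effective lower R = 29.08 kΩ.
V_out = 3.88 × 29.08/(15.49 + 29.08) = 2.532 V.
(Unloaded: V_out = x·V_s = 2.84 V.)

V_out ≈ 2.53 V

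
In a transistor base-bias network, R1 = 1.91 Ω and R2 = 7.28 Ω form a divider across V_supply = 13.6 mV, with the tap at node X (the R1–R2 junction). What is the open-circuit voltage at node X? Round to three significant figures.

With X open, the divider is unloaded: V_th = 13.6 × 7.28/9.190 = 10.77 mV.

V_th ≈ 10.8 mV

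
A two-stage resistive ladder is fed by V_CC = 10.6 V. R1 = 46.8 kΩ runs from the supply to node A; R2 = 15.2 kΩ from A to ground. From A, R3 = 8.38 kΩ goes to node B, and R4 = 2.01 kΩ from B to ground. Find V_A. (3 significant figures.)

The second stage (R3 + R4 = 10.39 kΩ) loads node A in parallel with R2.
R2 ‖ (R3+R4) = 6.171 kΩ.
So V_A = 10.6 × 0.1165 = 1.235 V.

V_A ≈ 1.23 V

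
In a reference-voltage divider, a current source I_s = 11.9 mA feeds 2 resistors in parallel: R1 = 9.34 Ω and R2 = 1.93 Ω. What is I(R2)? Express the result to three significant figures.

With just two branches, the current splits inversely with resistance.
I(R2) = 11.9 × 9.34/(9.34 + 1.93) = 11.9 × 0.8287 = 9.862 mA.

I ≈ 9.86 mA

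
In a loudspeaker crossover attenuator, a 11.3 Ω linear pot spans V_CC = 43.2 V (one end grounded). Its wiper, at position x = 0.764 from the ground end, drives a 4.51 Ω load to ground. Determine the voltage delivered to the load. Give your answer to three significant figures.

The pot divides into 2.667 Ω above the wiper and 8.633 Ω below.
R_L loads the lower segment: effective lower R = 2.962 Ω.
Then V_out = V_CC · 2.962/(2.667 + 2.962) = 22.73 V.

V_out ≈ 22.7 V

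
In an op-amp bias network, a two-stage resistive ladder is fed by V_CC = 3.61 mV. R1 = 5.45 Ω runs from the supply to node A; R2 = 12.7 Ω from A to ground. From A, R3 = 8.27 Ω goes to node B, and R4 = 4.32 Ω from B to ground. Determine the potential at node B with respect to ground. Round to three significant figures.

V_B ≈ 0.665 mV

Looking into the second stage from A: R3 + R4 = 12.59 Ω appears in parallel with R2.
R2 ‖ (R3+R4) = 6.322 Ω.
First divider: V_A = V_CC · 6.322/(5.45 + 6.322) = 1.939 mV.
V_B = V_A × 0.3431 = 0.6652 mV.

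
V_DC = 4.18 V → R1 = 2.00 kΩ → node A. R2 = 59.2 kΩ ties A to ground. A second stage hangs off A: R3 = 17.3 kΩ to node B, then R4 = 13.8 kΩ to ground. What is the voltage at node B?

V_B ≈ 1.69 V

The second stage (R3 + R4 = 31.10 kΩ) loads node A in parallel with R2.
Effective lower resistance at A: R2 ‖ 31.10 = 20.39 kΩ.
So V_A = 4.18 × 0.9107 = 3.807 V.
Then the unloaded second divider: V_B = V_A × R4/(R3+R4) = 3.807 × 0.4437 = 1.689 V.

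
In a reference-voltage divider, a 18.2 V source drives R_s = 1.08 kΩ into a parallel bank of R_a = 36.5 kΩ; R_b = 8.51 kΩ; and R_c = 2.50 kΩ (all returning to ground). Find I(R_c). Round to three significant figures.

I ≈ 4.58 mA

Parallel bank: R_p = 1/(1/36.5 + 1/8.51 + 1/2.50) = 1.835 kΩ.
V_A by voltage divider: V_A = 18.2 × 1.835/(1.08 + 1.835) = 11.46 V.
I(R_c) = V_A / R_c = 11.46/2.50 = 4.583 mA.
(Equivalently: I_total = 6.243 mA, then current-divider fraction G_k/ΣG = 0.7341.)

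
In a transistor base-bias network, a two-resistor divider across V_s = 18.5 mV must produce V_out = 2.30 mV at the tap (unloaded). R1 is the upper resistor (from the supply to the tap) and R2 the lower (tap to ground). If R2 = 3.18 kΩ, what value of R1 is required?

R1 ≈ 22.4 kΩ

Required fraction k = V_out/V_s = 0.1243.
R1 = R2·(1/k − 1) = 3.18 × 7.043 = 22.40 kΩ.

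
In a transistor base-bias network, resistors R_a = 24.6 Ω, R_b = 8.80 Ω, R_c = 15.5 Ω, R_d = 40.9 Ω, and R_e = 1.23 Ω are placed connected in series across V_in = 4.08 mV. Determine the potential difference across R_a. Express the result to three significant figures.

V ≈ 1.10 mV

ΣR = 24.6 + 8.80 + 15.5 + 40.9 + 1.23 = 91.03 Ω.
Voltage divider: V = V_in · (24.60 / 91.03) = 4.08 × 0.2702 = 1.103 mV.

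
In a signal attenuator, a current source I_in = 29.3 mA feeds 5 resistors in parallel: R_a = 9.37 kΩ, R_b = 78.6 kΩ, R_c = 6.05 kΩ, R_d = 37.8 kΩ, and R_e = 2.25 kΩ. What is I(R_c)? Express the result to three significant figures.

I ≈ 6.41 mA

Conductances: ΣG = 1/9.37 + 1/78.6 + 1/6.05 + 1/37.8 + 1/2.25 = 0.7556 (1/kΩ).
R_c takes the fraction G_k/ΣG = 0.1653/0.7556 = 0.2187, so I = 29.3 × 0.2187 = 6.409 mA.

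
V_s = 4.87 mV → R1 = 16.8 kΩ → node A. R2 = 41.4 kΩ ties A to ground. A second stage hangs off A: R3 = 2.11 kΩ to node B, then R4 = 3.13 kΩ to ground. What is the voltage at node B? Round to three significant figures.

V_B ≈ 0.631 mV

Node A sees R2 in parallel with the series input of stage 2, R3 + R4 = 5.240 kΩ.
R2 ‖ (R3+R4) = 4.651 kΩ.
First divider: V_A = V_s · 4.651/(16.8 + 4.651) = 1.056 mV.
V_B = V_A × 0.5973 = 0.6308 mV.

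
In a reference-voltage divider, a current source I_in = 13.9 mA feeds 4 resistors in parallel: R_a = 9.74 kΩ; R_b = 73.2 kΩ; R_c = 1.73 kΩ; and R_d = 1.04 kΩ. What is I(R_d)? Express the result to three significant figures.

I ≈ 8.07 mA

ΣG = 1/9.74 + 1/73.2 + 1/1.73 + 1/1.04 = 1.656.
By the current-divider rule, I = I_in · G_k/ΣG = 13.9 × 0.5807 = 8.071 mA.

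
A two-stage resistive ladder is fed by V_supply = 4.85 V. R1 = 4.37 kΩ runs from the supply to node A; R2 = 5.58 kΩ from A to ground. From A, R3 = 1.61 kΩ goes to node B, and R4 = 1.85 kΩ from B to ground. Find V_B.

V_B ≈ 0.851 V

Looking into the second stage from A: R3 + R4 = 3.460 kΩ appears in parallel with R2.
R2 ‖ (R3+R4) = 2.136 kΩ.
So V_A = 4.85 × 0.3283 = 1.592 V.
V_B = V_A × 0.5347 = 0.8513 V.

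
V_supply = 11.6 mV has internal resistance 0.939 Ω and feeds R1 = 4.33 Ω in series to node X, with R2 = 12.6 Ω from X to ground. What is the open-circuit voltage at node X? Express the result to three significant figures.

R1' = 0.939 + 4.33 = 5.269 Ω (source resistance + R1).
Open-circuit (no load on X): V_th = V_supply · R2/(R1' + R2) = 11.6 × 12.6/(5.269 + 12.6) = 8.180 mV.

V_th ≈ 8.18 mV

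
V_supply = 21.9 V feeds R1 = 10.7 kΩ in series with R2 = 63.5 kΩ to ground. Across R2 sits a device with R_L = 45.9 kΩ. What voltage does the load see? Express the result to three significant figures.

V_out ≈ 15.6 V

The load sits in parallel with R2, giving an effective lower resistance R2' = R2·R_L/(R2+R_L) = 26.64 kΩ.
Then V_out = V_supply · R2'/(R1 + R2') = 21.9 × 26.64/37.34 = 15.62 V.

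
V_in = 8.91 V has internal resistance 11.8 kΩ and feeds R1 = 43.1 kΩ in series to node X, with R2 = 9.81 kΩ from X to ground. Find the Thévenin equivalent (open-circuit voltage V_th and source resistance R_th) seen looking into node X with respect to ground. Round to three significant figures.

V_th ≈ 1.35 V, R_th ≈ 8.32 kΩ

R1' = 11.8 + 43.1 = 54.90 kΩ (source resistance + R1).
V_th is the unloaded tap voltage: V_in · R2/(R1'+R2) = 8.91 × 0.1516 = 1.351 V.
Zeroing V_in shorts the top of R1' to ground, so R_th = R1' ‖ R2 = 8.323 kΩ.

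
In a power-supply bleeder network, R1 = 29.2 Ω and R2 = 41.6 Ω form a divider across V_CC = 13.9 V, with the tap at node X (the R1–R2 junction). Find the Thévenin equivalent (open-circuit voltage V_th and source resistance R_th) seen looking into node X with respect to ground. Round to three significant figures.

V_th ≈ 8.17 V, R_th ≈ 17.2 Ω

With X open, the divider is unloaded: V_th = 13.9 × 41.6/70.80 = 8.167 V.
Zeroing V_CC shorts the top of R1 to ground, so R_th = R1 ‖ R2 = 17.16 Ω.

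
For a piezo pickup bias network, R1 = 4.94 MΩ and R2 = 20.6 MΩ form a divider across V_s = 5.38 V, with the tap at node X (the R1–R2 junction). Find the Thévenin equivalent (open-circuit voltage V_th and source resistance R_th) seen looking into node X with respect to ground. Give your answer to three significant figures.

V_th ≈ 4.34 V, R_th ≈ 3.98 MΩ

V_th is the unloaded tap voltage: V_s · R2/(R1+R2) = 5.38 × 0.8066 = 4.339 V.
Looking into X with the source shorted: R_th = R1·R2/(R1+R2) = 4.940 × 20.6/25.54 = 3.984 MΩ.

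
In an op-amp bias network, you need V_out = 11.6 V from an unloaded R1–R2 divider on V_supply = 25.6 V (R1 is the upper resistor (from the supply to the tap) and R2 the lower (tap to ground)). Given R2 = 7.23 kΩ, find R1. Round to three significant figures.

R1 ≈ 8.73 kΩ

The divider ratio is R2/(R1+R2) = 11.6/25.6 = 0.4531.
Rearranging, R1 = R2·(1−k)/k = 7.23 × 1.207 = 8.726 kΩ.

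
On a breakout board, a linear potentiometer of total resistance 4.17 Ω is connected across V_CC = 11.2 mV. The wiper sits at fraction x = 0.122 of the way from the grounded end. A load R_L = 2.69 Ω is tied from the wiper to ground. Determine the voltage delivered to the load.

V_out ≈ 1.17 mV

The pot divides into 3.661 Ω above the wiper and 0.5087 Ω below.
Lower segment in parallel with the load: 0.5087 ‖ 2.69 = 0.4278 Ω.
V_out = 11.2 × 0.4278/(3.661 + 0.4278) = 1.172 mV.
(Unloaded: V_out = x·V_CC = 1.37 mV.)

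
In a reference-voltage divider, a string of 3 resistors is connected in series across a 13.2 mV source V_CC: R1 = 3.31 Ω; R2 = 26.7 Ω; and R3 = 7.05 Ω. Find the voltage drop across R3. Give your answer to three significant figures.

Total series resistance ΣR = 3.31 + 26.7 + 7.05 = 37.06 Ω.
V = V_CC · R/ΣR = 13.2 × 0.1902 = 2.511 mV.

V ≈ 2.51 mV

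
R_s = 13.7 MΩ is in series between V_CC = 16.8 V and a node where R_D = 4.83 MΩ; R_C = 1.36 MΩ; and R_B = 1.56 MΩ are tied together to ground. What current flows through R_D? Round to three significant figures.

Equivalent of the parallel group: R_p = 0.6316 MΩ.
Node voltage V_A = V_CC · R_p/(R_s + R_p) = 16.8 × 0.04407 = 0.7403 V.
Branch current I = V_A/R_D = 0.7403/4.83 = 0.1533 µA.
(Check via current divider: I_total = 1.172 µA; share G_k/ΣG = 0.1308 → same result.)

I ≈ 0.153 µA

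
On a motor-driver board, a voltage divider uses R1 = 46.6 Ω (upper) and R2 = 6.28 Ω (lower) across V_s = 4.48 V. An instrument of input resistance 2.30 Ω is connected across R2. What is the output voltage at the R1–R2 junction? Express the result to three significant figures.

V_out ≈ 0.156 V

The load sits in parallel with R2, giving an effective lower resistance R2' = R2·R_L/(R2+R_L) = 1.683 Ω.
Then V_out = V_s · R2'/(R1 + R2') = 4.48 × 1.683/48.28 = 0.1562 V.
(Unloaded it would be 0.532 V; the load pulls it down.)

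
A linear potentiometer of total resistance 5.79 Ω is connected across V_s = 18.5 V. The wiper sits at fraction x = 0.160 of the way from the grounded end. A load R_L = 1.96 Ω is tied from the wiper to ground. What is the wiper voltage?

V_out ≈ 2.12 V

The pot divides into 4.864 Ω above the wiper and 0.9264 Ω below.
(x·R_p) ‖ R_L = 0.6291 Ω.
Then V_out = V_s · 0.6291/(4.864 + 0.6291) = 2.119 V.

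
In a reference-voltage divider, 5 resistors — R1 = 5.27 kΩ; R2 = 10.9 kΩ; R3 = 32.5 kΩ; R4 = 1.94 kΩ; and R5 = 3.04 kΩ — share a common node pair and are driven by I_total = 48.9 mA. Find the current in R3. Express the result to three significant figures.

I ≈ 1.30 mA

Total conductance ΣG = 1/5.27 + 1/10.9 + 1/32.5 + 1/1.94 + 1/3.04 = 1.157 (units of 1/kΩ).
By the current-divider rule, I = I_total · G_k/ΣG = 48.9 × 0.02660 = 1.301 mA.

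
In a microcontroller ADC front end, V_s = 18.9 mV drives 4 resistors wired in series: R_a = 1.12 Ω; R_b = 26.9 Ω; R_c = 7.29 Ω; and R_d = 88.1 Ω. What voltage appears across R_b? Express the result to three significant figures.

V ≈ 4.12 mV

Series total: ΣR = 1.12 + 26.9 + 7.29 + 88.1 = 123.4 Ω.
V = V_s · R/ΣR = 18.9 × 0.2180 = 4.120 mV.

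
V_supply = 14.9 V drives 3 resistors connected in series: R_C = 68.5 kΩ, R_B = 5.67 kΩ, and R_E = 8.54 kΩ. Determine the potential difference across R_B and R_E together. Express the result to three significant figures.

ΣR = 68.5 + 5.67 + 8.54 = 82.71 kΩ.
R_{R_B..R_E} = 5.67 + 8.54 = 14.21 kΩ.
Voltage divider: V = V_supply · (14.21 / 82.71) = 14.9 × 0.1718 = 2.560 V.

V ≈ 2.56 V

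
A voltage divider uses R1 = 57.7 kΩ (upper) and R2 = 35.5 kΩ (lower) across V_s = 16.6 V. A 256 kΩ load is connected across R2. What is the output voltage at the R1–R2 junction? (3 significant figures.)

First combine the lower leg with the load: R2 ‖ R_L = 31.18 kΩ.
Then V_out = V_s · R2'/(R1 + R2') = 16.6 × 31.18/88.88 = 5.823 V.
(Unloaded it would be 6.32 V; the load pulls it down.)

V_out ≈ 5.82 V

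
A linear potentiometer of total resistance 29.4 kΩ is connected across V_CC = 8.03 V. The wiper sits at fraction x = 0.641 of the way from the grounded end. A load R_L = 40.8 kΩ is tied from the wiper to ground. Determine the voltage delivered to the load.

Split the track: R_lower = x·R_p = 18.85 kΩ, R_upper = (1−x)·R_p = 10.55 kΩ.
(x·R_p) ‖ R_L = 12.89 kΩ.
V_out = 8.03 × 12.89/(10.55 + 12.89) = 4.415 V.

V_out ≈ 4.42 V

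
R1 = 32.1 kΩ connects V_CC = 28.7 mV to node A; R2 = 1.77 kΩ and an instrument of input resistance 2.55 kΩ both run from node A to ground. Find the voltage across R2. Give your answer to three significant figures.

V_out ≈ 0.905 mV

R2 ‖ R_L = (1.77 × 2.55)/(1.77 + 2.55) = 1.045 kΩ.
Now apply the divider: V_out = 28.7 × 0.03152 = 0.9047 mV.
(Unloaded it would be 1.50 mV; the load pulls it down.)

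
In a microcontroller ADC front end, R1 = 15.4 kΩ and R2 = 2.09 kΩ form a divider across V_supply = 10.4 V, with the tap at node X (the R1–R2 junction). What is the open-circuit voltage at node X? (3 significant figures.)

V_th ≈ 1.24 V

V_th is the unloaded tap voltage: V_supply · R2/(R1+R2) = 10.4 × 0.1195 = 1.243 V.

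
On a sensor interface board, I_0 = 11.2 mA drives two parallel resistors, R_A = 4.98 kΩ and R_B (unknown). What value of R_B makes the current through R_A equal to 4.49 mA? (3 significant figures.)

In a two-way split, I_A/I_0 = R_B/(R_A + R_B).
With f = 0.4009, R_B = R_A · f/(1−f) = 4.98 × 0.6692 = 3.332 kΩ.

R_B ≈ 3.33 kΩ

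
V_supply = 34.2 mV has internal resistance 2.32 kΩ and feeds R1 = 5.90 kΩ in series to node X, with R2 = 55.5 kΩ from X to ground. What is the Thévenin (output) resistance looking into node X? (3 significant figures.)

R1' = 2.32 + 5.90 = 8.220 kΩ (source resistance + R1).
Looking into X with the source shorted: R_th = R1'·R2/(R1'+R2) = 8.220 × 55.5/63.72 = 7.160 kΩ.

R_th ≈ 7.16 kΩ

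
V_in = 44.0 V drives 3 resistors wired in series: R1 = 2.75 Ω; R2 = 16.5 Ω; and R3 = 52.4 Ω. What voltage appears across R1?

Series total: ΣR = 2.75 + 16.5 + 52.4 = 71.65 Ω.
By the voltage-divider rule, V = 44.0 × 2.750/71.65 = 1.689 V.

V ≈ 1.69 V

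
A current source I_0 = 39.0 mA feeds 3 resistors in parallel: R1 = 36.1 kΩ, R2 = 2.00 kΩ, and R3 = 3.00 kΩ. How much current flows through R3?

I ≈ 15.1 mA

Total conductance ΣG = 1/36.1 + 1/2.00 + 1/3.00 = 0.8610 (units of 1/kΩ).
By the current-divider rule, I = I_0 · G_k/ΣG = 39.0 × 0.3871 = 15.10 mA.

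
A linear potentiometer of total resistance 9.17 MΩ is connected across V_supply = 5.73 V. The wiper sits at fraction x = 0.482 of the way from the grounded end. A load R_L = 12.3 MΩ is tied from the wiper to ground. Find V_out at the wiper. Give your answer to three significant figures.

The pot divides into 4.750 MΩ above the wiper and 4.420 MΩ below.
Lower segment in parallel with the load: 4.420 ‖ 12.3 = 3.252 MΩ.
Loaded-divider output: V_out = 5.73 × 0.4064 = 2.328 V.

V_out ≈ 2.33 V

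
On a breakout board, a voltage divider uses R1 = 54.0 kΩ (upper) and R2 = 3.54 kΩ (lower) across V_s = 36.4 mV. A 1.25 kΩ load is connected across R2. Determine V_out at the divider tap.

First combine the lower leg with the load: R2 ‖ R_L = 0.9238 kΩ.
Then V_out = V_s · R2'/(R1 + R2') = 36.4 × 0.9238/54.92 = 0.6122 mV.

V_out ≈ 0.612 mV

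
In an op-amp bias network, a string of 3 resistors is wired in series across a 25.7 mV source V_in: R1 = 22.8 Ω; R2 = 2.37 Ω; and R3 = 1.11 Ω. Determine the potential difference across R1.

Total series resistance ΣR = 22.8 + 2.37 + 1.11 = 26.28 Ω.
V = V_in · R/ΣR = 25.7 × 0.8676 = 22.30 mV.

V ≈ 22.3 mV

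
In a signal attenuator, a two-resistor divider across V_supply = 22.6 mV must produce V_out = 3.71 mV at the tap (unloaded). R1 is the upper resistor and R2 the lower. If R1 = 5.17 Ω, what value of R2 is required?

Required fraction k = V_out/V_supply = 0.1642.
So R2 = R1 · V_out/(V_supply − V_out) = 5.17 × 3.71/(22.6 − 3.71) = 5.17 × 0.1964 = 1.015 Ω.

R2 ≈ 1.02 Ω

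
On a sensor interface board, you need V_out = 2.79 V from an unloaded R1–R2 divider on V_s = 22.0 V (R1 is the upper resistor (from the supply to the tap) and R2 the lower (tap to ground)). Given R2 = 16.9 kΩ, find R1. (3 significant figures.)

R1 ≈ 116 kΩ

The divider ratio is R2/(R1+R2) = 2.79/22.0 = 0.1268.
R1 = R2·(1/k − 1) = 16.9 × 6.885 = 116.4 kΩ.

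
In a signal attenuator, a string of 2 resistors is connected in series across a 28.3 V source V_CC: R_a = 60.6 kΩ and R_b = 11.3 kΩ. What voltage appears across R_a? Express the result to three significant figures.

V ≈ 23.9 V

Total series resistance ΣR = 60.6 + 11.3 = 71.90 kΩ.
By the voltage-divider rule, V = 28.3 × 60.60/71.90 = 23.85 V.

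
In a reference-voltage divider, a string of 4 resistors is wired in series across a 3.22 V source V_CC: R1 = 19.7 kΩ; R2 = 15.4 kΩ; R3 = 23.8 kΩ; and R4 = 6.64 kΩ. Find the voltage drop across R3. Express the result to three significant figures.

V ≈ 1.17 V

Total series resistance ΣR = 19.7 + 15.4 + 23.8 + 6.64 = 65.54 kΩ.
By the voltage-divider rule, V = 3.22 × 23.80/65.54 = 1.169 V.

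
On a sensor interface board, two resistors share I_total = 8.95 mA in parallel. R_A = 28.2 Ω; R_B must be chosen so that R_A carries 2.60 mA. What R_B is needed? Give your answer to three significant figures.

In a two-way split, I_A/I_total = R_B/(R_A + R_B).
2.60/8.95 = R_B/(R_A + R_B) → R_B = R_A · (0.2905)/(1 − 0.2905) = 28.2 × 0.4094 = 11.55 Ω.

R_B ≈ 11.5 Ω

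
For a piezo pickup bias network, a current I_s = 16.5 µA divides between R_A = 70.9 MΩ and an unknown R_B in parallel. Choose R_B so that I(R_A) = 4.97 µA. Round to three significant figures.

The fraction through R_A equals R_B/(R_A+R_B).
4.97/16.5 = R_B/(R_A + R_B) → R_B = R_A · (0.3012)/(1 − 0.3012) = 70.9 × 0.4310 = 30.56 MΩ.

R_B ≈ 30.6 MΩ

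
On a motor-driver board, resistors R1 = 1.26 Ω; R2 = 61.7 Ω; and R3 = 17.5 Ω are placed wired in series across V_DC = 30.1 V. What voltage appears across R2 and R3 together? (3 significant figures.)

V ≈ 29.6 V

Series total: ΣR = 1.26 + 61.7 + 17.5 = 80.46 Ω.
R_{R2..R3} = 61.7 + 17.5 = 79.20 Ω.
Voltage divider: V = V_DC · (79.20 / 80.46) = 30.1 × 0.9843 = 29.63 V.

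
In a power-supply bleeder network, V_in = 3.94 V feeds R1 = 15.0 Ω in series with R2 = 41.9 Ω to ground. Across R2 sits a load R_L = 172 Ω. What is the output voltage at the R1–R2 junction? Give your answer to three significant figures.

R2 ‖ R_L = (41.9 × 172)/(41.9 + 172) = 33.69 Ω.
Then V_out = V_in · R2'/(R1 + R2') = 3.94 × 33.69/48.69 = 2.726 V.

V_out ≈ 2.73 V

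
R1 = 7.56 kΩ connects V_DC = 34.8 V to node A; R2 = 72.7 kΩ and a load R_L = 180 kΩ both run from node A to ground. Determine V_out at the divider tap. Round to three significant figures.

V_out ≈ 30.4 V

First combine the lower leg with the load: R2 ‖ R_L = 51.78 kΩ.
Then V_out = V_DC · R2'/(R1 + R2') = 34.8 × 51.78/59.34 = 30.37 V.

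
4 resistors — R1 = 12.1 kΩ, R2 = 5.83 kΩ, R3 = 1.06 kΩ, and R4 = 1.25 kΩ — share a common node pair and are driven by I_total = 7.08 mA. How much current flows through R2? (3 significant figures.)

I ≈ 0.608 mA

Total conductance ΣG = 1/12.1 + 1/5.83 + 1/1.06 + 1/1.25 = 1.998 (units of 1/kΩ).
Current divider: I(R2) = I_total · G_k/ΣG = 7.08 × (0.1715/1.998) = 7.08 × 0.08587 = 0.6079 mA.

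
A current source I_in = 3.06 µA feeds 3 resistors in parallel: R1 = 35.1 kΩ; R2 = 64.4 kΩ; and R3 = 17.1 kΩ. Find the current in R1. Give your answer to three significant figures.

I ≈ 0.851 µA

ΣG = 1/35.1 + 1/64.4 + 1/17.1 = 0.1025.
R1 takes the fraction G_k/ΣG = 0.02849/0.1025 = 0.2780, so I = 3.06 × 0.2780 = 0.8506 µA.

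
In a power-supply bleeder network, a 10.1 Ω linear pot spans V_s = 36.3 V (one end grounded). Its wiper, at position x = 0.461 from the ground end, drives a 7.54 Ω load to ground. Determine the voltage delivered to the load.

Lower segment x·R_p = 4.656 Ω; upper segment (1−x)·R_p = 5.444 Ω.
Lower segment in parallel with the load: 4.656 ‖ 7.54 = 2.879 Ω.
V_out = 36.3 × 2.879/(5.444 + 2.879) = 12.56 V.

V_out ≈ 12.6 V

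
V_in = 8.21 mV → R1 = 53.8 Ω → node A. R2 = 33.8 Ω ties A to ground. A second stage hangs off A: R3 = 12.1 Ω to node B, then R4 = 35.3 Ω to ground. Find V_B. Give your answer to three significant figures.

V_B ≈ 1.64 mV

Node A sees R2 in parallel with the series input of stage 2, R3 + R4 = 47.40 Ω.
R2 ‖ (R3+R4) = 19.73 Ω.
So V_A = 8.21 × 0.2683 = 2.203 mV.
Stage 2 is unloaded, so V_B = V_A · R4/(R3+R4) = 2.203 × 35.3/47.40 = 1.641 mV.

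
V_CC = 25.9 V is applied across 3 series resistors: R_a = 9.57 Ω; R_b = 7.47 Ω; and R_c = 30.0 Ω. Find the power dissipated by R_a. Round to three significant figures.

Series current I = V_CC/ΣR = 25.9/47.04 = 0.5506 A.
P(R_a) = I²·R_a = (0.5506)² × 9.57 = 2.901 W.

P ≈ 2.90 W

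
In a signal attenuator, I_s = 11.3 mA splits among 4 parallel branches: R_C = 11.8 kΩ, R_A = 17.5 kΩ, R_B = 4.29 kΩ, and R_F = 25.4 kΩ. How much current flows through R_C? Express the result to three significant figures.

Total conductance ΣG = 1/11.8 + 1/17.5 + 1/4.29 + 1/25.4 = 0.4144 (units of 1/kΩ).
Current divider: I(R_C) = I_s · G_k/ΣG = 11.3 × (0.08475/0.4144) = 11.3 × 0.2045 = 2.311 mA.

I ≈ 2.31 mA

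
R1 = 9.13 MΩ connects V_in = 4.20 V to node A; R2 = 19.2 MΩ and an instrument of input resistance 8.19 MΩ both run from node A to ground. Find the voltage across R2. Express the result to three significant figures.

V_out ≈ 1.62 V

The load sits in parallel with R2, giving an effective lower resistance R2' = R2·R_L/(R2+R_L) = 5.741 MΩ.
Then V_out = V_in · R2'/(R1 + R2') = 4.20 × 5.741/14.87 = 1.621 V.
(Unloaded it would be 2.85 V; the load pulls it down.)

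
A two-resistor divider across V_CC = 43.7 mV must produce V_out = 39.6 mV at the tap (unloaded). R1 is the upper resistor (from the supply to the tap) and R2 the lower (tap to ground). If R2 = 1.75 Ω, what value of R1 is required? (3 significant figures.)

Required fraction k = V_out/V_CC = 0.9062.
So R1 = R2 · (V_CC/V_out − 1) = 1.75 × (43.7/39.6 − 1) = 1.75 × 0.1035 = 0.1812 Ω.

R1 ≈ 0.181 Ω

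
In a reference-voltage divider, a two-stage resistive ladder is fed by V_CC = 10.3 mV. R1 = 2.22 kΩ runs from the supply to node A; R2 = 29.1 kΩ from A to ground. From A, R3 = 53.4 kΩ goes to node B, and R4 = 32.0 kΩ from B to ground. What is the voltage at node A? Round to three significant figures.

V_A ≈ 9.34 mV

The second stage (R3 + R4 = 85.40 kΩ) loads node A in parallel with R2.
R2 ‖ (R3+R4) = 21.70 kΩ.
So V_A = 10.3 × 0.9072 = 9.344 mV.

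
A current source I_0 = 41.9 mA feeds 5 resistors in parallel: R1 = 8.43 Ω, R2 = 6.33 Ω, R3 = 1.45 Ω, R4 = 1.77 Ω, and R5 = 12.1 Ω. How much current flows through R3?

I ≈ 17.9 mA

Total conductance ΣG = 1/8.43 + 1/6.33 + 1/1.45 + 1/1.77 + 1/12.1 = 1.614 (units of 1/Ω).
Current divider: I(R3) = I_0 · G_k/ΣG = 41.9 × (0.6897/1.614) = 41.9 × 0.4273 = 17.91 mA.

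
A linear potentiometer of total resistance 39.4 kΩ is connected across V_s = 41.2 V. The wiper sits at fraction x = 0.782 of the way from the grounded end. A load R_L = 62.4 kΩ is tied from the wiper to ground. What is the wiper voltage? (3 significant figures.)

The pot divides into 8.589 kΩ above the wiper and 30.81 kΩ below.
R_L loads the lower segment: effective lower R = 20.63 kΩ.
Then V_out = V_s · 20.63/(8.589 + 20.63) = 29.09 V.
(Unloaded: V_out = x·V_s = 32.2 V.)

V_out ≈ 29.1 V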